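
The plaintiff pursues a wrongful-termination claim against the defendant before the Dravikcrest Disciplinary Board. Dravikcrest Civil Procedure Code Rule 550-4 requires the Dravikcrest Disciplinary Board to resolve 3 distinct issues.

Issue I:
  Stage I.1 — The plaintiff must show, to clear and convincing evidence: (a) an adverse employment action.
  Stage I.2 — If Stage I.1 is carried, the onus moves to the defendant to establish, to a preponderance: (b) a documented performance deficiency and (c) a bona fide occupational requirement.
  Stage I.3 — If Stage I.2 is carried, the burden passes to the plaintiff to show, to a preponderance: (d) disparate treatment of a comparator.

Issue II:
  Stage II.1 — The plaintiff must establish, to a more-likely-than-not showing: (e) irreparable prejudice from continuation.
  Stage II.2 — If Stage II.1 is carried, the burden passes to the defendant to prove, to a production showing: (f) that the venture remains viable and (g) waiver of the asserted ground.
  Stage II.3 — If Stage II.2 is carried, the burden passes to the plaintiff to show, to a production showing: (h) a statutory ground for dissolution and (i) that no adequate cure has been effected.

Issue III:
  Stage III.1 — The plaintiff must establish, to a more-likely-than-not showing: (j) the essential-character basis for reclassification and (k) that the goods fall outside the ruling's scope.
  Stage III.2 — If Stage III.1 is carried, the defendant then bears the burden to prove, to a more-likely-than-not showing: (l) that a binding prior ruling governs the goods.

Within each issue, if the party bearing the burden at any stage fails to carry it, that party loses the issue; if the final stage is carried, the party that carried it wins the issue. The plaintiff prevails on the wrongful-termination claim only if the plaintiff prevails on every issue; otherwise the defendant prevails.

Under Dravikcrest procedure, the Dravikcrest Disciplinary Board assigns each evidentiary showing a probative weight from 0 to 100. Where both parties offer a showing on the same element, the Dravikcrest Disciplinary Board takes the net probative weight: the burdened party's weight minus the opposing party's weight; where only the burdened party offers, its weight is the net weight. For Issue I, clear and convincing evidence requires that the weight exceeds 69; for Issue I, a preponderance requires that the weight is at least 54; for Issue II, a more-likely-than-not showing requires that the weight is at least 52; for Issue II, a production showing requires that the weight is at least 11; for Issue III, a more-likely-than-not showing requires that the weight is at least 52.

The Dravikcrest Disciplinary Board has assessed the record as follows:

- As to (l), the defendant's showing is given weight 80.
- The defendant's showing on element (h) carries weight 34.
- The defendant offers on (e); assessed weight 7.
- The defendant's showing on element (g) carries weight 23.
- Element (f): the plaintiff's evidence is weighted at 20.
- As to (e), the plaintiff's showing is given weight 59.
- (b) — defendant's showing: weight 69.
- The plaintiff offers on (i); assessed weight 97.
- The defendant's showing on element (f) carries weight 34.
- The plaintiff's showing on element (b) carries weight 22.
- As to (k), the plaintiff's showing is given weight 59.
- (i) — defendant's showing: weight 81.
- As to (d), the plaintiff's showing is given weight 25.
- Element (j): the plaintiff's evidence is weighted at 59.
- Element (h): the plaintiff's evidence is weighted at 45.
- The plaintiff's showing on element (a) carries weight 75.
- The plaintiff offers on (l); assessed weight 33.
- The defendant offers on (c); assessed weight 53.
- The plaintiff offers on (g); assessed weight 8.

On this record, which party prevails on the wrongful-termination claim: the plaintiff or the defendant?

— Issue I —
At Stage I.1 the plaintiff must meet clear and convincing evidence (weight exceeds 69): on (a) the weight is 75, which does exceed 69, so (a) meets the standard.
  Stage I.1 carried; the burden shifts to the defendant.
At Stage I.2 the defendant must meet a preponderance (weight is at least 54): on (b) the weight is 69 less the opposing 22 gives net 47, which does not reach 54, so (b) does not meet the standard; on (c) the weight is 53, which does not reach 54, so (c) does not meet the standard.
  Stage I.2 not carried; the defendant fails its burden.
So the plaintiff prevails on this issue.
— Issue II —
Stage II.1 (plaintiff, a more-likely-than-not showing, weight is at least 52): (e) net 59−7=52 ≥ 52 — meets.
  Stage II.1 is satisfied; the onus moves to the defendant.
Stage II.2 (defendant, a production showing, weight is at least 11): (f) net 34−20=14 ≥ 11 — meets; (g) net 23−8=15 ≥ 11 — meets.
  Stage II.2 is satisfied; the onus moves to the plaintiff.
Stage II.3 (plaintiff, a production showing, weight is at least 11): (h) net 45−34=11 ≥ 11 — meets; (i) net 97−81=16 ≥ 11 — meets.
  All elements met at the final stage.
With every stage satisfied, the plaintiff prevails on this issue.
— Issue III —
Stage III.1 (plaintiff, a more-likely-than-not showing, weight is at least 52): (j) 59 ≥ 52 — meets; (k) 59 ≥ 52 — meets.
  The plaintiff carries Stage III.1; the defendant now bears the burden.
Stage III.2 (defendant, a more-likely-than-not showing, weight is at least 52): (l) net 80−33=47 < 52 — fails.
  Stage III.2 not carried; the defendant fails its burden.
So the plaintiff prevails on this issue.
Per-issue: Issue I → plaintiff; Issue II → plaintiff; Issue III → plaintiff. The plaintiff must prevail on every issue; overall, the plaintiff prevails.

plaintiff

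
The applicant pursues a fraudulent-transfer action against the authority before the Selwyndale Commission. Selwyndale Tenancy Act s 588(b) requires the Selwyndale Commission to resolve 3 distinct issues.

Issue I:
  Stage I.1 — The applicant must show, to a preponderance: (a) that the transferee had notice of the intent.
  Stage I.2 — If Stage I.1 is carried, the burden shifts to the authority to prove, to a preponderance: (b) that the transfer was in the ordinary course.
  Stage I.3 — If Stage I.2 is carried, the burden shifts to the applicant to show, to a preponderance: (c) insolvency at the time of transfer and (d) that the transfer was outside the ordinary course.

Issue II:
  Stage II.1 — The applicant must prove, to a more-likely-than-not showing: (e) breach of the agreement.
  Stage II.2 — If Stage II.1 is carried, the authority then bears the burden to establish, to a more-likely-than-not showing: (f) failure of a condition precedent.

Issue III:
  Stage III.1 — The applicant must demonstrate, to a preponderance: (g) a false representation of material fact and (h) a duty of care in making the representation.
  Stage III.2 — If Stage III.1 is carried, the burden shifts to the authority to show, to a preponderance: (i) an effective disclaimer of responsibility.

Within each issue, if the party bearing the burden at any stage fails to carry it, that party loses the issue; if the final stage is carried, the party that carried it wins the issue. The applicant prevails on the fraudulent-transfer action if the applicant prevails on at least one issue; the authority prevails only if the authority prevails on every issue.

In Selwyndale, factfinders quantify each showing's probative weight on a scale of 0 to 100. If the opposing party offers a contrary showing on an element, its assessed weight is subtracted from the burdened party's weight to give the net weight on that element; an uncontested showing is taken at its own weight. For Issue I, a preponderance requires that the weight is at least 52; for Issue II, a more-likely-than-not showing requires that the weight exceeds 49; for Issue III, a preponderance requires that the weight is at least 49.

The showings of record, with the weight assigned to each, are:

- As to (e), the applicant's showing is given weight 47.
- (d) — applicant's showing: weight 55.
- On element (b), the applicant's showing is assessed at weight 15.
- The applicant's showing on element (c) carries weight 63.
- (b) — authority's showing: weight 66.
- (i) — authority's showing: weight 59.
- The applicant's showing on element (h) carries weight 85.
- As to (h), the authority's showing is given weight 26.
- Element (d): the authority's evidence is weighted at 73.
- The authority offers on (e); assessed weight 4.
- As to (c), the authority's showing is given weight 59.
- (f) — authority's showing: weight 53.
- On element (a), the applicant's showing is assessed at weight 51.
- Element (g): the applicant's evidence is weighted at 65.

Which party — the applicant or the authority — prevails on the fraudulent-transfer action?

authority

— Issue I —
Stage I.1 (applicant, a preponderance, weight is at least 52): (a) 51 < 52 — fails.
  Not every element is met, so the applicant fails to carry Stage I.1.
The authority prevails on this issue.
— Issue II —
Stage II.1 — burden on applicant; standard: a more-likely-than-not showing (weight exceeds 49).
    (e): 47 − 4 = 43 ≤ 49 [not met]
  Not every element is met, so the applicant fails to carry Stage II.1.
The authority prevails on this issue.
— Issue III —
Stage III.1 — burden on applicant; standard: a preponderance (weight is at least 49).
    (g): 65 ≥ 49 [met]
    (h): 85 − 26 = 59 ≥ 49 [met]
  Stage III.1 carried; the burden shifts to the authority.
Stage III.2 — burden on authority; standard: a preponderance (weight is at least 49).
    (i): 59 ≥ 49 [met]
  Stage III.2 carried; the final stage is satisfied.
All stages carried — the authority prevails on this issue.
Per-issue: Issue I → authority; Issue II → authority; Issue III → authority. The applicant must prevail on at least one issue; overall, the authority prevails.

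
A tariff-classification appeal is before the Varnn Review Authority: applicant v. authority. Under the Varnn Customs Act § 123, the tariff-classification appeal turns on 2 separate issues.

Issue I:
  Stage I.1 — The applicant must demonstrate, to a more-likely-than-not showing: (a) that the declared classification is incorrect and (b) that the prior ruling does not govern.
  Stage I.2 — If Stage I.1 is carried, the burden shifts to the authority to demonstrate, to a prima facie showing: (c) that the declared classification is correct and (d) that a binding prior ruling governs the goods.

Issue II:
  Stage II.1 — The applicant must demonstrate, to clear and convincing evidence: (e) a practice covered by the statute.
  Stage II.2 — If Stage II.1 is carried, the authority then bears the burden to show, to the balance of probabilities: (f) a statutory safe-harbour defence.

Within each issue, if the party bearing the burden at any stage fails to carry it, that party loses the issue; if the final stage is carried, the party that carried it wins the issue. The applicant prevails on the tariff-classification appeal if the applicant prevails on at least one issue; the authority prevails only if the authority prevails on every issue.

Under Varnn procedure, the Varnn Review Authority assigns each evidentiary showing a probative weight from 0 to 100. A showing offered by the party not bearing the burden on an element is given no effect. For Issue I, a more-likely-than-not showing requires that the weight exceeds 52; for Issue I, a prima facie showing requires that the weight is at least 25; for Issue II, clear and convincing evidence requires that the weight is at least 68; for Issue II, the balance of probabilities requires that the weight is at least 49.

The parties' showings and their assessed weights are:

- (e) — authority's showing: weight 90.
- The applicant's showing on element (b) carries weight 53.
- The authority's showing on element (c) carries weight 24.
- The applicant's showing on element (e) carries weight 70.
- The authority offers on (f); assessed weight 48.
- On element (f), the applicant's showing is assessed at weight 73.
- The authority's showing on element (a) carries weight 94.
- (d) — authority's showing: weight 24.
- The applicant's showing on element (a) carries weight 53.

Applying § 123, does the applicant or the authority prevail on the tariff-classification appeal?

applicant

— Issue I —
Stage I.1 (applicant, a more-likely-than-not showing, weight exceeds 52): (a) 53 (authority's 94 disregarded) > 52 — meets; (b) 53 > 52 — meets.
  All elements met. The burden passes to the authority.
Stage I.2 (authority, a prima facie showing, weight is at least 25): (c) 24 < 25 — fails; (d) 24 < 25 — fails.
  The authority does not carry Stage I.2.
The analysis ends at Stage I.2; the applicant prevails on this issue.
— Issue II —
Stage II.1 (applicant, clear and convincing evidence, weight is at least 68): (e) 70 (authority's 90 disregarded) ≥ 68 — meets.
  All elements met. The burden passes to the authority.
Stage II.2 (authority, the balance of probabilities, weight is at least 49): (f) 48 (applicant's 73 disregarded) < 49 — fails.
  The authority does not carry Stage II.2.
The analysis ends at Stage II.2; the applicant prevails on this issue.
Per-issue: Issue I → applicant; Issue II → applicant. The applicant must prevail on at least one issue; overall, the applicant prevails.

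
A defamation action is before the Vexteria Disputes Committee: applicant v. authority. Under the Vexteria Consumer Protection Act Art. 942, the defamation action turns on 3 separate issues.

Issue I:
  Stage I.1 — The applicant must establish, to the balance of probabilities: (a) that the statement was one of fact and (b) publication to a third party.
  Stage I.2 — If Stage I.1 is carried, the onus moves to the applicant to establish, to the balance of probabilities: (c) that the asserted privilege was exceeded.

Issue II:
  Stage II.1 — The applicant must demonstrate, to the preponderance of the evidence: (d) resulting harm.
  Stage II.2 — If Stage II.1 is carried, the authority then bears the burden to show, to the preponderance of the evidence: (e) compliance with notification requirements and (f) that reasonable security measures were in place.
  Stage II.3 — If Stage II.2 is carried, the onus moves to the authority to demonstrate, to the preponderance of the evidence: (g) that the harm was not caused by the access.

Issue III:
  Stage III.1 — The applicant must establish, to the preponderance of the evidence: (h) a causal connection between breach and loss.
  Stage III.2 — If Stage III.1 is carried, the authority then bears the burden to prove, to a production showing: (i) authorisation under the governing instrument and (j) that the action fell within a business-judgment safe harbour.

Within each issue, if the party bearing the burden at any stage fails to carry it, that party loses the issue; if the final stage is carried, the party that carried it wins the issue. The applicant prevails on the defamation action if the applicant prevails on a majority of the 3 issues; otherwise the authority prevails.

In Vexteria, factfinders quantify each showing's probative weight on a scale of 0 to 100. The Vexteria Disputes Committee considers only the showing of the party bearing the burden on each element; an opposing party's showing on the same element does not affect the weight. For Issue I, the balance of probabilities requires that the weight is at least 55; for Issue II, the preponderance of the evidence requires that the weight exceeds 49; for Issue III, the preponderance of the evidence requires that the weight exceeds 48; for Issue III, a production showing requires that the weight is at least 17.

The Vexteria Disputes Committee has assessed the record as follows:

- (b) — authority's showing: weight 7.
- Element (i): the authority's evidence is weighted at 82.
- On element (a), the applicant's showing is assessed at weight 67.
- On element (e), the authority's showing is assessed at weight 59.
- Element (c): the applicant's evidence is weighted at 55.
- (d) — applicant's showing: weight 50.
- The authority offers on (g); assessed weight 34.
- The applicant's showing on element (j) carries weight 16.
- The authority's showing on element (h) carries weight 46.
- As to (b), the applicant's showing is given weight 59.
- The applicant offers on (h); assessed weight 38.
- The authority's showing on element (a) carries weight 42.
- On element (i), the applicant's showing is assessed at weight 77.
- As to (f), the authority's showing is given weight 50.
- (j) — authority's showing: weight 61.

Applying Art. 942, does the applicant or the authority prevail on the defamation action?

— Issue I —
At Stage I.1 the applicant must meet the balance of probabilities (weight is at least 55): on (a) the weight is 67 (the authority's 42 is given no effect), ≥ 55, so (a) meets the standard; on (b) the weight is 59 (the authority's 7 is given no effect), ≥ 55, so (b) meets the standard.
  Stage I.1 is satisfied; the applicant continues to bear the burden.
At Stage I.2 the applicant must meet the balance of probabilities (weight is at least 55): on (c) the weight is 55, ≥ 55, so (c) meets the standard.
  Stage I.2 carried; the final stage is satisfied.
Every stage carried; the applicant prevails on this issue.
— Issue II —
Stage II.1 (applicant, the preponderance of the evidence, weight exceeds 49): (d) 50 > 49 — meets.
  The applicant carries Stage II.1; the authority now bears the burden.
Stage II.2 (authority, the preponderance of the evidence, weight exceeds 49): (e) 59 > 49 — meets; (f) 50 > 49 — meets.
  All elements met. The authority retains the burden for Stage II.3.
Stage II.3 (authority, the preponderance of the evidence, weight exceeds 49): (g) 34 ≤ 49 — fails.
  Not every element is met, so the authority fails to carry Stage II.3.
So the applicant prevails on this issue.
— Issue III —
Stage III.1 — burden on applicant; standard: the preponderance of the evidence (weight exceeds 48).
    (h): 38 (authority's 46 disregarded) ≤ 48 [not met]
  Not every element is met, so the applicant fails to carry Stage III.1.
So the authority prevails on this issue.
Per-issue: Issue I → applicant; Issue II → applicant; Issue III → authority. The applicant must prevail on a majority of issues; overall, the applicant prevails.

applicant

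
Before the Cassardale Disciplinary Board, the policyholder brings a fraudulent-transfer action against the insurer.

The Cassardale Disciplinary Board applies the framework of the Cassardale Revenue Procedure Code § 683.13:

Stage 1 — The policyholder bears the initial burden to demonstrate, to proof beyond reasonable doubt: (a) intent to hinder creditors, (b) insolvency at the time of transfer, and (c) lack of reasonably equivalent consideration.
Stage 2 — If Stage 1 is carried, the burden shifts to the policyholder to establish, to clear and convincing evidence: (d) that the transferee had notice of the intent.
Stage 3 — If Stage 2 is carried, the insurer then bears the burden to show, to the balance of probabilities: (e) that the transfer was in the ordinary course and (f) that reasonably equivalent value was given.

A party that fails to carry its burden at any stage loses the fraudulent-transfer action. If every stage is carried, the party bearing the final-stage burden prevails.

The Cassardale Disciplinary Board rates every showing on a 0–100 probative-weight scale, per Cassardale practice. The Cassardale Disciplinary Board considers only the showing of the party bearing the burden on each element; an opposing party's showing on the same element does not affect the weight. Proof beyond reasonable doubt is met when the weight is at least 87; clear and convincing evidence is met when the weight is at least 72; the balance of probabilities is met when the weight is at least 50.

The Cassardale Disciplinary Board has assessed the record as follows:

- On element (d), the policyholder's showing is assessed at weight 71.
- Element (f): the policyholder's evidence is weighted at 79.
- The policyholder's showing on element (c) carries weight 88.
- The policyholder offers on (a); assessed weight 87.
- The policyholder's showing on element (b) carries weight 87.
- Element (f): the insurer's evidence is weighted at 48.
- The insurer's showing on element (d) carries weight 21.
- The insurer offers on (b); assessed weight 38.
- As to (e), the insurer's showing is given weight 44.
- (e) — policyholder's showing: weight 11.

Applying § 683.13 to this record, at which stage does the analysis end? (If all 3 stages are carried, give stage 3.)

stage 2

At Stage 1 the policyholder must meet proof beyond reasonable doubt (weight is at least 87): on (a) the weight is 87, ≥ 87, so (a) meets the standard; on (b) the weight is 87 (the insurer's 38 is given no effect), which does reach 87, so (b) meets the standard; on (c) the weight is 88, which does reach 87, so (c) meets the standard.
  Stage 1 carried; the burden remains with the policyholder.
At Stage 2 the policyholder must meet clear and convincing evidence (weight is at least 72): on (d) the weight is 71 (the insurer's 21 is given no effect), < 72, so (d) does not meet the standard.
  Not every element is met, so the policyholder fails to carry Stage 2.
The insurer prevails.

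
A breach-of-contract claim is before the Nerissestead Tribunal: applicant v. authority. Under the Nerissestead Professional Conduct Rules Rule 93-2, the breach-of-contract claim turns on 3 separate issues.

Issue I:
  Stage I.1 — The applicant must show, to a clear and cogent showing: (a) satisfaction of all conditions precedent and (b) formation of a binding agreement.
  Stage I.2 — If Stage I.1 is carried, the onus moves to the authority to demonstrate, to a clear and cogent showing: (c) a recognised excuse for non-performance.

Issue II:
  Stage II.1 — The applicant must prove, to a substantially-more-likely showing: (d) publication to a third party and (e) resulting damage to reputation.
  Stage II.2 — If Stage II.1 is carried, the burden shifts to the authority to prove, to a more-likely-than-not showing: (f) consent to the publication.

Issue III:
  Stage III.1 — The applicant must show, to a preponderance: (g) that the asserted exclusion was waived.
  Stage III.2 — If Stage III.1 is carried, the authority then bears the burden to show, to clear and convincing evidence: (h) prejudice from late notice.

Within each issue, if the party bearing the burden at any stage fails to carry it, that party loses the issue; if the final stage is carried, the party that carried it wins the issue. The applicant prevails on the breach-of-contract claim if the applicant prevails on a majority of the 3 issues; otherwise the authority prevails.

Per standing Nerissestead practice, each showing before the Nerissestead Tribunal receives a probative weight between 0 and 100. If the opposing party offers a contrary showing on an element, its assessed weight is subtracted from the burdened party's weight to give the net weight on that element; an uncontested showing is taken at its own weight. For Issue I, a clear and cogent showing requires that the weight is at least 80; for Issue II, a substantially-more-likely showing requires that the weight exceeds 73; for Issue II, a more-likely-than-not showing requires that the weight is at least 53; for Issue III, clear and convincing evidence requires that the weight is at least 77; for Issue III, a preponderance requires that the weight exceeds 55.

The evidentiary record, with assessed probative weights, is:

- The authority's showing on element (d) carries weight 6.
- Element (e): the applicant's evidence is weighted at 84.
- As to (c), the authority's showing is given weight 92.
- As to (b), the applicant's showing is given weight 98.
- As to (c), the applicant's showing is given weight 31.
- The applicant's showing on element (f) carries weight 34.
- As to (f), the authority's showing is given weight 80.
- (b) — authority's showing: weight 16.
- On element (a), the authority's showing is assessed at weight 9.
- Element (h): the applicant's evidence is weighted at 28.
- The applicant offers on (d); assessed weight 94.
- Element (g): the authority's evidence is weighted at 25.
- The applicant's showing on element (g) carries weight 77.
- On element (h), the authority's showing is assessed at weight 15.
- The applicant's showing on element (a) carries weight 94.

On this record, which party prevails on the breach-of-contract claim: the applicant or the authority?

— Issue I —
Stage I.1 — burden on applicant; standard: a clear and cogent showing (weight is at least 80).
    (a): 94 − 9 = 85 ≥ 80 [met]
    (b): 98 − 16 = 82 ≥ 80 [met]
  The applicant carries Stage I.1; the authority now bears the burden.
Stage I.2 — burden on authority; standard: a clear and cogent showing (weight is at least 80).
    (c): 92 − 31 = 61 < 80 [not met]
  Stage I.2 not carried; the authority fails its burden.
The applicant prevails on this issue.
— Issue II —
Stage II.1 (applicant, a substantially-more-likely showing, weight exceeds 73): (d) net 94−6=88 > 73 — meets; (e) 84 > 73 — meets.
  All elements met. The burden passes to the authority.
Stage II.2 (authority, a more-likely-than-not showing, weight is at least 53): (f) net 80−34=46 < 53 — fails.
  The authority does not carry Stage II.2.
The analysis ends at Stage II.2; the applicant prevails on this issue.
— Issue III —
At Stage III.1 the applicant must meet a preponderance (weight exceeds 55): on (g) the weight is 77 less the opposing 25 gives net 52, ≤ 55, so (g) does not meet the standard.
  The applicant does not carry Stage III.1.
The analysis ends at Stage III.1; the authority prevails on this issue.
Per-issue: Issue I → applicant; Issue II → applicant; Issue III → authority. The applicant must prevail on a majority of issues; overall, the applicant prevails.

applicant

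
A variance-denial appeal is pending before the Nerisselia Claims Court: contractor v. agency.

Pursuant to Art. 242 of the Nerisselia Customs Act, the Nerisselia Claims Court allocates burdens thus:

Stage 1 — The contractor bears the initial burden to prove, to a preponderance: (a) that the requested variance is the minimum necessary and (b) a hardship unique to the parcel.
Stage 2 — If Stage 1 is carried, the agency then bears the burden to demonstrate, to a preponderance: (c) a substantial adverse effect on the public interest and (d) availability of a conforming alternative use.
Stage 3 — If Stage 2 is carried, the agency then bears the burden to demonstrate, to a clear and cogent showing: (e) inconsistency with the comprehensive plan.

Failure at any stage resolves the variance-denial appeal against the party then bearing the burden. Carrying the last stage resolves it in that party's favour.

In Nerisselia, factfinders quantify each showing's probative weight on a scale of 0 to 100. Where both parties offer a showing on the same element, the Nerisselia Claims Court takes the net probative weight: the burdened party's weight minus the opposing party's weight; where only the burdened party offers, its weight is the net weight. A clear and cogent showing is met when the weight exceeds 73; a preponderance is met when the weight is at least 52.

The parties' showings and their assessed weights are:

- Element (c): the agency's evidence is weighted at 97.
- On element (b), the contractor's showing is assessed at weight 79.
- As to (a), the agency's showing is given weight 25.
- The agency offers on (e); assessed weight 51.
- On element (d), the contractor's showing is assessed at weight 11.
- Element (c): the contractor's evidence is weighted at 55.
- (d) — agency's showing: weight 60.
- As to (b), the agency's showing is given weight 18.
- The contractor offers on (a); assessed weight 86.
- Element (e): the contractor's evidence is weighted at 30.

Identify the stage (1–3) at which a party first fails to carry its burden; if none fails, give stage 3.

stage 2

Stage 1 — burden on contractor; standard: a preponderance (weight is at least 52).
    (a): 86 − 25 = 61 ≥ 52 [met]
    (b): 79 − 18 = 61 ≥ 52 [met]
  The contractor carries Stage 1; the agency now bears the burden.
Stage 2 — burden on agency; standard: a preponderance (weight is at least 52).
    (c): 97 − 55 = 42 < 52 [not met]
    (d): 60 − 11 = 49 < 52 [not met]
  The agency does not carry Stage 2.
The analysis ends at Stage 2; the contractor prevails.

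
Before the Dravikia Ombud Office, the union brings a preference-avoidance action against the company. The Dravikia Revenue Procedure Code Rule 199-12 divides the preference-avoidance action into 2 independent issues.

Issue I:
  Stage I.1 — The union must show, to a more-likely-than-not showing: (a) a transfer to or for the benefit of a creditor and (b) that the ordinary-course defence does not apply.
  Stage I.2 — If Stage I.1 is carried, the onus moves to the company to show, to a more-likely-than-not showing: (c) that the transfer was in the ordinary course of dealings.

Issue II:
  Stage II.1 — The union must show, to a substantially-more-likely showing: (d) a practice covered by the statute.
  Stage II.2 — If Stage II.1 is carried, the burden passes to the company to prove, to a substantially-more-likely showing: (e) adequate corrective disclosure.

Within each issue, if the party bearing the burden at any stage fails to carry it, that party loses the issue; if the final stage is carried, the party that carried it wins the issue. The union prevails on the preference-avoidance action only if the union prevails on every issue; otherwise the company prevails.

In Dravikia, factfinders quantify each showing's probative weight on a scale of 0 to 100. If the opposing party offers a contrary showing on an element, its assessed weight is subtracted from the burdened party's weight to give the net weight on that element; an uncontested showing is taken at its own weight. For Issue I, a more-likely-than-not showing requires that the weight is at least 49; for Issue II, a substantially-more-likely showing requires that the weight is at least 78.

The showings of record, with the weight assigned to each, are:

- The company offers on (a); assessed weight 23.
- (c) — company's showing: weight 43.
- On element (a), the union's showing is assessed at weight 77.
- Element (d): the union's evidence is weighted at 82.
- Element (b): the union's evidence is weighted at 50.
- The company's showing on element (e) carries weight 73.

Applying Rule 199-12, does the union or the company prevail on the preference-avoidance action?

— Issue I —
Stage I.1 — burden on union; standard: a more-likely-than-not showing (weight is at least 49).
    (a): 77 − 23 = 54 ≥ 49 [met]
    (b): 50 ≥ 49 [met]
  All elements met. The burden passes to the company.
Stage I.2 — burden on company; standard: a more-likely-than-not showing (weight is at least 49).
    (c): 43 < 49 [not met]
  Not every element is met, so the company fails to carry Stage I.2.
The analysis ends at Stage I.2; the union prevails on this issue.
— Issue II —
At Stage II.1 the union must meet a substantially-more-likely showing (weight is at least 78): on (d) the weight is 82, which does reach 78, so (d) meets the standard.
  All elements met. The burden passes to the company.
At Stage II.2 the company must meet a substantially-more-likely showing (weight is at least 78): on (e) the weight is 73, < 78, so (e) does not meet the standard.
  Stage II.2 not carried; the company fails its burden.
So the union prevails on this issue.
Per-issue: Issue I → union; Issue II → union. The union must prevail on every issue; overall, the union prevails.

union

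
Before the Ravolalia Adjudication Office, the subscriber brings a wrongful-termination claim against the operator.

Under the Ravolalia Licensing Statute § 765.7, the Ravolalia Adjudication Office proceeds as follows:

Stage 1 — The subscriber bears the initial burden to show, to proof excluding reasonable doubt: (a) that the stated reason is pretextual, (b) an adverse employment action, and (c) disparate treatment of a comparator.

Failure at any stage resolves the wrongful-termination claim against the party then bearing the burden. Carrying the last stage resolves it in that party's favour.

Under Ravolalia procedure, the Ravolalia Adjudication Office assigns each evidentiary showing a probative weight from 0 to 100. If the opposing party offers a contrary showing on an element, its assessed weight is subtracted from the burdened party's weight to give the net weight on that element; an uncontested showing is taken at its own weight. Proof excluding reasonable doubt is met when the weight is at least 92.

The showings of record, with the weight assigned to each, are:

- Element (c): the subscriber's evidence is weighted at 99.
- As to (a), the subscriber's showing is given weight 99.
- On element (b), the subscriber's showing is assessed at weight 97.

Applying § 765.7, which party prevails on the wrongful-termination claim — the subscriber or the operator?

At Stage 1 the subscriber must meet proof excluding reasonable doubt (weight is at least 92): on (a) the weight is 99, which does reach 92, so (a) meets the standard; on (b) the weight is 97, which does reach 92, so (b) meets the standard; on (c) the weight is 99, which does reach 92, so (c) meets the standard.
  All elements met at the final stage.
With every stage satisfied, the subscriber prevails.

subscriber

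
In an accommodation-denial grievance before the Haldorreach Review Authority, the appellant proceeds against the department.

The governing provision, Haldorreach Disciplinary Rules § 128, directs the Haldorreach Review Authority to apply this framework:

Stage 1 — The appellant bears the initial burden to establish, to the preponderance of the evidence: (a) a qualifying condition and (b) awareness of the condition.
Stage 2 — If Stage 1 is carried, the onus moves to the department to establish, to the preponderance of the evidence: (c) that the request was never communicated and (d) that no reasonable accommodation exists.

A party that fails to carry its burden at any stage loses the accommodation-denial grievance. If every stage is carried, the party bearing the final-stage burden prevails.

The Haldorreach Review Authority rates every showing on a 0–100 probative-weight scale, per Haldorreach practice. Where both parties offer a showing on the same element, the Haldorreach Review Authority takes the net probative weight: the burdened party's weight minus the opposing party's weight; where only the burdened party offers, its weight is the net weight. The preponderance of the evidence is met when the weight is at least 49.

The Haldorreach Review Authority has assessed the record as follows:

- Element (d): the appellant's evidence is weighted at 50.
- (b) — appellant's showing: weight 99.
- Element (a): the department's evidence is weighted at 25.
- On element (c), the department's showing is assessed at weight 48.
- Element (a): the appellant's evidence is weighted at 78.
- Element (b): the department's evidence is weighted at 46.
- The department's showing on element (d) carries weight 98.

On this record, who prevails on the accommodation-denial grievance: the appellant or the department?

At Stage 1 the appellant must meet the preponderance of the evidence (weight is at least 49): on (a) the weight is 78 less the opposing 25 gives net 53, which does reach 49, so (a) meets the standard; on (b) the weight is 99 less the opposing 46 gives net 53, which does reach 49, so (b) meets the standard.
  All elements met. The burden passes to the department.
At Stage 2 the department must meet the preponderance of the evidence (weight is at least 49): on (c) the weight is 48, < 49, so (c) does not meet the standard; on (d) the weight is 98 less the opposing 50 gives net 48, which does not reach 49, so (d) does not meet the standard.
  The department does not carry Stage 2.
The appellant prevails.

appellant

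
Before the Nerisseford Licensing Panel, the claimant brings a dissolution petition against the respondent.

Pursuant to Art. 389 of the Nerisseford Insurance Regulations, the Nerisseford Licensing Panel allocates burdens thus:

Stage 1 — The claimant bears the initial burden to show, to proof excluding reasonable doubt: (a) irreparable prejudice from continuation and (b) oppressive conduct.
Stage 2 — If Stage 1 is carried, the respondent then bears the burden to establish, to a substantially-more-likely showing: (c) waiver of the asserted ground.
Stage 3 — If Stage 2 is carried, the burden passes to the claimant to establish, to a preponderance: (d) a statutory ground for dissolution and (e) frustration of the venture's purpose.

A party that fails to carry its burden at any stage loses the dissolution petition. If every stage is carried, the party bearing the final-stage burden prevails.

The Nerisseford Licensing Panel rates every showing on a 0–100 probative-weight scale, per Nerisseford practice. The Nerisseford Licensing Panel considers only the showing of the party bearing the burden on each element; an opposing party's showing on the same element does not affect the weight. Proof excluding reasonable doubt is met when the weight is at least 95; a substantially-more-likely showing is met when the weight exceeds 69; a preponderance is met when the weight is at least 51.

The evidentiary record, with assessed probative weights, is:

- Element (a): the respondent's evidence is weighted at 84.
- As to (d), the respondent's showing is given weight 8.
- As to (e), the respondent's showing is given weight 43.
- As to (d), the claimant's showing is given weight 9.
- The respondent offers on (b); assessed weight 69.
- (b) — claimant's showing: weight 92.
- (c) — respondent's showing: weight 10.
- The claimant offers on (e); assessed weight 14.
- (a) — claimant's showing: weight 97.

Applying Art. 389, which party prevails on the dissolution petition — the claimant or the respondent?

respondent

Stage 1 — burden on claimant; standard: proof excluding reasonable doubt (weight is at least 95).
    (a): 97 (respondent's 84 disregarded) ≥ 95 [met]
    (b): 92 (respondent's 69 disregarded) < 95 [not met]
  The claimant does not carry Stage 1.
The analysis ends at Stage 1; the respondent prevails.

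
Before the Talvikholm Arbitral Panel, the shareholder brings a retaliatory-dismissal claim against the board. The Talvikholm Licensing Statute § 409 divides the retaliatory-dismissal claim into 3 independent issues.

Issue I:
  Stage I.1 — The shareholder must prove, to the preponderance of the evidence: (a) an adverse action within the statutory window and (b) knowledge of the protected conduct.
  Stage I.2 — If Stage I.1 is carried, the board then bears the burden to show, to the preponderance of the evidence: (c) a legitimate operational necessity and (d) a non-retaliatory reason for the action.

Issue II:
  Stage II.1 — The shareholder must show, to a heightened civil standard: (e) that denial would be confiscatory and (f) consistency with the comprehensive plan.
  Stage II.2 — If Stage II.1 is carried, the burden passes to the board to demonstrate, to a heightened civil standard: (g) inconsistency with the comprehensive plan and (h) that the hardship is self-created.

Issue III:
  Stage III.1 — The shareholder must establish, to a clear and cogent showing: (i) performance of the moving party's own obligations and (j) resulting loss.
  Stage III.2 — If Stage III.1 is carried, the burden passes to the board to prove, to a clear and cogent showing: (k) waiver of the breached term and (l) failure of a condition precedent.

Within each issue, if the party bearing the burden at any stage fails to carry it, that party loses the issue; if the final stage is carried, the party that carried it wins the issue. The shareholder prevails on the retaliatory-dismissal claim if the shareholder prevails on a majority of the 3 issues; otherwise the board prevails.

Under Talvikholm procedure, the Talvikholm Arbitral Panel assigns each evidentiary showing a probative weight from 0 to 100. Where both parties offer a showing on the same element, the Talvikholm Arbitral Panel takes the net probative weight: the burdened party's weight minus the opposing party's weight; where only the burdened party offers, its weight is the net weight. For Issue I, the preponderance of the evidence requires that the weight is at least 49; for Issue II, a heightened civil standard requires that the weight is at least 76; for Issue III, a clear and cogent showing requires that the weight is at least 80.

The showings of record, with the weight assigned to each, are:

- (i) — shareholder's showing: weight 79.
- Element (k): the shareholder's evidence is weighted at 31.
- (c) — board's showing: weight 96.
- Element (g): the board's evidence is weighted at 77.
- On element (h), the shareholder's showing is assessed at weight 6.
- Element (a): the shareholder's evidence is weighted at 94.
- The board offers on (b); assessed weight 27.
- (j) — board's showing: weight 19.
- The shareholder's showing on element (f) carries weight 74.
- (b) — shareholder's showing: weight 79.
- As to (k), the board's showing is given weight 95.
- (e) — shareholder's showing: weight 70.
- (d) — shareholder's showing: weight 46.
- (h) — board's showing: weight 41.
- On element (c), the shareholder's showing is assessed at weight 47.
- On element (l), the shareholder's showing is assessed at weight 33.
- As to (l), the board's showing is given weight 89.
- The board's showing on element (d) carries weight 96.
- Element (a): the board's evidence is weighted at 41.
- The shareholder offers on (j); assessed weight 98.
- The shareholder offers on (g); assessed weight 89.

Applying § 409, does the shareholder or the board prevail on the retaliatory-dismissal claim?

— Issue I —
Stage I.1 (shareholder, the preponderance of the evidence, weight is at least 49): (a) net 94−41=53 ≥ 49 — meets; (b) net 79−27=52 ≥ 49 — meets.
  Stage I.1 carried; the burden shifts to the board.
Stage I.2 (board, the preponderance of the evidence, weight is at least 49): (c) net 96−47=49 ≥ 49 — meets; (d) net 96−46=50 ≥ 49 — meets.
  The board carries the last stage.
All stages carried — the board prevails on this issue.
— Issue II —
Stage II.1 (shareholder, a heightened civil standard, weight is at least 76): (e) 70 < 76 — fails; (f) 74 < 76 — fails.
  Stage II.1 not carried; the shareholder fails its burden.
The analysis ends at Stage II.1; the board prevails on this issue.
— Issue III —
Stage III.1 (shareholder, a clear and cogent showing, weight is at least 80): (i) 79 < 80 — fails; (j) net 98−19=79 < 80 — fails.
  Stage III.1 not carried; the shareholder fails its burden.
The analysis ends at Stage III.1; the board prevails on this issue.
Per-issue: Issue I → board; Issue II → board; Issue III → board. The shareholder must prevail on a majority of issues; overall, the board prevails.

board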